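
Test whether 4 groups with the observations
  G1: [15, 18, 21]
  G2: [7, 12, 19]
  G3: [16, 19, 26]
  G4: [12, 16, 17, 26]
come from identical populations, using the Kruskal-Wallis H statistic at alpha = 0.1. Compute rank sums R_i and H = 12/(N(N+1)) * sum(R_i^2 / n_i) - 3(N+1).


Step 1: Combine all N = 13 observations and assign midranks.
sorted (value, group, rank): (7,G2,1), (12,G2,2.5), (12,G4,2.5), (15,G1,4), (16,G3,5.5), (16,G4,5.5), (17,G4,7), (18,G1,8), (19,G2,9.5), (19,G3,9.5), (21,G1,11), (26,G3,12.5), (26,G4,12.5)
Step 2: Sum ranks within each group.
R_1 = 23 (n_1 = 3)
R_2 = 13 (n_2 = 3)
R_3 = 27.5 (n_3 = 3)
R_4 = 27.5 (n_4 = 4)
Step 3: H = 12/(N(N+1)) * sum(R_i^2/n_i) - 3(N+1)
     = 12/(13*14) * (23^2/3 + 13^2/3 + 27.5^2/3 + 27.5^2/4) - 3*14
     = 0.065934 * 673.812 - 42
     = 2.427198.
Step 4: Ties present; correction factor C = 1 - 24/(13^3 - 13) = 0.989011. Corrected H = 2.427198 / 0.989011 = 2.454167.
Step 5: Under H0, H ~ chi^2(3); p-value = 0.483631.
Step 6: alpha = 0.1. fail to reject H0.

H = 2.4542, df = 3, p = 0.483631, fail to reject H0.


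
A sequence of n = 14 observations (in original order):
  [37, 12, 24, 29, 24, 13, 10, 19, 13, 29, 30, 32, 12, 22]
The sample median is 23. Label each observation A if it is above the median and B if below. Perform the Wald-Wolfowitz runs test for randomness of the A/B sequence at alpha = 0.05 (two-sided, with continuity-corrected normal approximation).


Step 1: Compute median = 23; label A = above, B = below.
Labels in order: ABAAABBBBAAABB  (n_A = 7, n_B = 7)
Step 2: Count runs R = 6.
Step 3: Under H0 (random ordering), E[R] = 2*n_A*n_B/(n_A+n_B) + 1 = 2*7*7/14 + 1 = 8.0000.
        Var[R] = 2*n_A*n_B*(2*n_A*n_B - n_A - n_B) / ((n_A+n_B)^2 * (n_A+n_B-1)) = 8232/2548 = 3.2308.
        SD[R] = 1.7974.
Step 4: Continuity-corrected z = (R + 0.5 - E[R]) / SD[R] = (6 + 0.5 - 8.0000) / 1.7974 = -0.8345.
Step 5: Two-sided p-value via normal approximation = 2*(1 - Phi(|z|)) = 0.403986.
Step 6: alpha = 0.05. fail to reject H0.

R = 6, z = -0.8345, p = 0.403986, fail to reject H0.


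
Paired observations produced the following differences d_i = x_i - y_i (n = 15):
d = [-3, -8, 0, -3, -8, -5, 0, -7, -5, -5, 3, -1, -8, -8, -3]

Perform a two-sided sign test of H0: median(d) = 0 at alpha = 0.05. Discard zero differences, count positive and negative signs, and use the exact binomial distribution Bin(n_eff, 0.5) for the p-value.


Step 1: Discard zero differences. Original n = 15; n_eff = number of nonzero differences = 13.
Nonzero differences (with sign): -3, -8, -3, -8, -5, -7, -5, -5, +3, -1, -8, -8, -3
Step 2: Count signs: positive = 1, negative = 12.
Step 3: Under H0: P(positive) = 0.5, so the number of positives S ~ Bin(13, 0.5).
Step 4: Two-sided exact p-value = sum of Bin(13,0.5) probabilities at or below the observed probability = 0.003418.
Step 5: alpha = 0.05. reject H0.

n_eff = 13, pos = 1, neg = 12, p = 0.003418, reject H0.


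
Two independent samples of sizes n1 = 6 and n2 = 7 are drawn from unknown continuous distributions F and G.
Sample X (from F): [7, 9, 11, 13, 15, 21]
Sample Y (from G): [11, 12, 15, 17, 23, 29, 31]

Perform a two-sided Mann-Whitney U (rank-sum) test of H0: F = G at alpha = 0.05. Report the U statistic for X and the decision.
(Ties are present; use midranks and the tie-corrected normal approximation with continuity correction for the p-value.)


Step 1: Combine and sort all 13 observations; assign midranks.
sorted (value, group): (7,X), (9,X), (11,X), (11,Y), (12,Y), (13,X), (15,X), (15,Y), (17,Y), (21,X), (23,Y), (29,Y), (31,Y)
ranks: 7->1, 9->2, 11->3.5, 11->3.5, 12->5, 13->6, 15->7.5, 15->7.5, 17->9, 21->10, 23->11, 29->12, 31->13
Step 2: Rank sum for X: R1 = 1 + 2 + 3.5 + 6 + 7.5 + 10 = 30.
Step 3: U_X = R1 - n1(n1+1)/2 = 30 - 6*7/2 = 30 - 21 = 9.
       U_Y = n1*n2 - U_X = 42 - 9 = 33.
Step 4: Ties are present, so use the tie-corrected normal approximation (with continuity correction) for the p-value.
Step 5: p-value = 0.099478; compare to alpha = 0.05. fail to reject H0.

U_X = 9, p = 0.099478, fail to reject H0 at alpha = 0.05.


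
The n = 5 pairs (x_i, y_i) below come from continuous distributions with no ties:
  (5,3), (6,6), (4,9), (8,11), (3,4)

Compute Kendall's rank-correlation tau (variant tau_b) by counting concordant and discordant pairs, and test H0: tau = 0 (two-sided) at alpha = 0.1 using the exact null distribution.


Step 1: Enumerate the 10 unordered pairs (i,j) with i<j and classify each by sign(x_j-x_i) * sign(y_j-y_i).
  (1,2):dx=+1,dy=+3->C; (1,3):dx=-1,dy=+6->D; (1,4):dx=+3,dy=+8->C; (1,5):dx=-2,dy=+1->D
  (2,3):dx=-2,dy=+3->D; (2,4):dx=+2,dy=+5->C; (2,5):dx=-3,dy=-2->C; (3,4):dx=+4,dy=+2->C
  (3,5):dx=-1,dy=-5->C; (4,5):dx=-5,dy=-7->C
Step 2: C = 7, D = 3, total pairs = 10.
Step 3: tau = (C - D)/(n(n-1)/2) = (7 - 3)/10 = 0.400000.
Step 4: Exact two-sided p-value (enumerate n! = 120 permutations of y under H0): p = 0.483333.
Step 5: alpha = 0.1. fail to reject H0.

tau_b = 0.4000 (C=7, D=3), p = 0.483333, fail to reject H0.


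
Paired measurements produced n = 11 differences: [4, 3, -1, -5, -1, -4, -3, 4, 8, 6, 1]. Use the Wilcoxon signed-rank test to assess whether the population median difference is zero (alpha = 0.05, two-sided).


Step 1: Drop any zero differences (none here) and take |d_i|.
|d| = [4, 3, 1, 5, 1, 4, 3, 4, 8, 6, 1]
Step 2: Midrank |d_i| (ties get averaged ranks).
ranks: |4|->7, |3|->4.5, |1|->2, |5|->9, |1|->2, |4|->7, |3|->4.5, |4|->7, |8|->11, |6|->10, |1|->2
Step 3: Attach original signs; sum ranks with positive sign and with negative sign.
W+ = 7 + 4.5 + 7 + 11 + 10 + 2 = 41.5
W- = 2 + 9 + 2 + 7 + 4.5 = 24.5
(Check: W+ + W- = 66 should equal n(n+1)/2 = 66.)
Step 4: Test statistic W = min(W+, W-) = 24.5.
Step 5: Ties in |d|, so use the tie-corrected normal approximation.
        E[W] = n(n+1)/4 = 11*12/4 = 33.
        Tie groups: |d|=1 (t=3), |d|=3 (t=2), |d|=4 (t=3); sum(t^3 - t) = 54.
        Var[W] = n(n+1)(2n+1)/24 - sum(t^3-t)/48 = 3036/24 - 54/48 = 125.375.
        z = (W - E[W]) / sqrt(Var[W]) = (24.5 - 33) / 11.1971 = -0.7591.
        Two-sided p = 2*Phi(z) = 0.447778.
Step 6: alpha = 0.05. fail to reject H0.

W+ = 41.5, W- = 24.5, W = min = 24.5, p = 0.447778, fail to reject H0.


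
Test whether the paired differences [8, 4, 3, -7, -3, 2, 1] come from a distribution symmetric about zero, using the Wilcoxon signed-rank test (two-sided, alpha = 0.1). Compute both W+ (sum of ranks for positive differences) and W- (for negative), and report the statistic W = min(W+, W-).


Step 1: Drop any zero differences (none here) and take |d_i|.
|d| = [8, 4, 3, 7, 3, 2, 1]
Step 2: Midrank |d_i| (ties get averaged ranks).
ranks: |8|->7, |4|->5, |3|->3.5, |7|->6, |3|->3.5, |2|->2, |1|->1
Step 3: Attach original signs; sum ranks with positive sign and with negative sign.
W+ = 7 + 5 + 3.5 + 2 + 1 = 18.5
W- = 6 + 3.5 = 9.5
(Check: W+ + W- = 28 should equal n(n+1)/2 = 28.)
Step 4: Test statistic W = min(W+, W-) = 9.5.
Step 5: Ties in |d|, so use the tie-corrected normal approximation.
        E[W] = n(n+1)/4 = 7*8/4 = 14.
        Tie groups: |d|=3 (t=2); sum(t^3 - t) = 6.
        Var[W] = n(n+1)(2n+1)/24 - sum(t^3-t)/48 = 840/24 - 6/48 = 34.875.
        z = (W - E[W]) / sqrt(Var[W]) = (9.5 - 14) / 5.9055 = -0.7620.
        Two-sided p = 2*Phi(z) = 0.446060.
Step 6: alpha = 0.1. fail to reject H0.

W+ = 18.5, W- = 9.5, W = min = 9.5, p = 0.446060, fail to reject H0.


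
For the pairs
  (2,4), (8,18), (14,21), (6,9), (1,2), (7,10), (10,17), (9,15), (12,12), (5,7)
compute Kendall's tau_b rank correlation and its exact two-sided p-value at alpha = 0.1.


Step 1: Enumerate the 45 unordered pairs (i,j) with i<j and classify each by sign(x_j-x_i) * sign(y_j-y_i).
  (1,2):dx=+6,dy=+14->C; (1,3):dx=+12,dy=+17->C; (1,4):dx=+4,dy=+5->C; (1,5):dx=-1,dy=-2->C
  (1,6):dx=+5,dy=+6->C; (1,7):dx=+8,dy=+13->C; (1,8):dx=+7,dy=+11->C; (1,9):dx=+10,dy=+8->C
  (1,10):dx=+3,dy=+3->C; (2,3):dx=+6,dy=+3->C; (2,4):dx=-2,dy=-9->C; (2,5):dx=-7,dy=-16->C
  (2,6):dx=-1,dy=-8->C; (2,7):dx=+2,dy=-1->D; (2,8):dx=+1,dy=-3->D; (2,9):dx=+4,dy=-6->D
  (2,10):dx=-3,dy=-11->C; (3,4):dx=-8,dy=-12->C; (3,5):dx=-13,dy=-19->C; (3,6):dx=-7,dy=-11->C
  (3,7):dx=-4,dy=-4->C; (3,8):dx=-5,dy=-6->C; (3,9):dx=-2,dy=-9->C; (3,10):dx=-9,dy=-14->C
  (4,5):dx=-5,dy=-7->C; (4,6):dx=+1,dy=+1->C; (4,7):dx=+4,dy=+8->C; (4,8):dx=+3,dy=+6->C
  (4,9):dx=+6,dy=+3->C; (4,10):dx=-1,dy=-2->C; (5,6):dx=+6,dy=+8->C; (5,7):dx=+9,dy=+15->C
  (5,8):dx=+8,dy=+13->C; (5,9):dx=+11,dy=+10->C; (5,10):dx=+4,dy=+5->C; (6,7):dx=+3,dy=+7->C
  (6,8):dx=+2,dy=+5->C; (6,9):dx=+5,dy=+2->C; (6,10):dx=-2,dy=-3->C; (7,8):dx=-1,dy=-2->C
  (7,9):dx=+2,dy=-5->D; (7,10):dx=-5,dy=-10->C; (8,9):dx=+3,dy=-3->D; (8,10):dx=-4,dy=-8->C
  (9,10):dx=-7,dy=-5->C
Step 2: C = 40, D = 5, total pairs = 45.
Step 3: tau = (C - D)/(n(n-1)/2) = (40 - 5)/45 = 0.777778.
Step 4: Exact two-sided p-value (enumerate n! = 3628800 permutations of y under H0): p = 0.000946.
Step 5: alpha = 0.1. reject H0.

tau_b = 0.7778 (C=40, D=5), p = 0.000946, reject H0.


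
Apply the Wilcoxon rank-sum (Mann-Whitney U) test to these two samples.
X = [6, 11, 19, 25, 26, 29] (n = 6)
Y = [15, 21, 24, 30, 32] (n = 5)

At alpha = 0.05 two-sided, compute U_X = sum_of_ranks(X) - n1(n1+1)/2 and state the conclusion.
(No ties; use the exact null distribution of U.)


Step 1: Combine and sort all 11 observations; assign midranks.
sorted (value, group): (6,X), (11,X), (15,Y), (19,X), (21,Y), (24,Y), (25,X), (26,X), (29,X), (30,Y), (32,Y)
ranks: 6->1, 11->2, 15->3, 19->4, 21->5, 24->6, 25->7, 26->8, 29->9, 30->10, 32->11
Step 2: Rank sum for X: R1 = 1 + 2 + 4 + 7 + 8 + 9 = 31.
Step 3: U_X = R1 - n1(n1+1)/2 = 31 - 6*7/2 = 31 - 21 = 10.
       U_Y = n1*n2 - U_X = 30 - 10 = 20.
Step 4: No ties, so the exact null distribution of U (based on enumerating the C(11,6) = 462 equally likely rank assignments) gives the two-sided p-value.
Step 5: p-value = 0.428571; compare to alpha = 0.05. fail to reject H0.

U_X = 10, p = 0.428571, fail to reject H0 at alpha = 0.05.


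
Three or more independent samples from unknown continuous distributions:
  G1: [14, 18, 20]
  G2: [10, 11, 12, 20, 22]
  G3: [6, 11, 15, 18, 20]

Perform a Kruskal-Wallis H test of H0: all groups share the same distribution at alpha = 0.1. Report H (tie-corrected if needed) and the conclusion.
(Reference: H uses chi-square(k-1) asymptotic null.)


Step 1: Combine all N = 13 observations and assign midranks.
sorted (value, group, rank): (6,G3,1), (10,G2,2), (11,G2,3.5), (11,G3,3.5), (12,G2,5), (14,G1,6), (15,G3,7), (18,G1,8.5), (18,G3,8.5), (20,G1,11), (20,G2,11), (20,G3,11), (22,G2,13)
Step 2: Sum ranks within each group.
R_1 = 25.5 (n_1 = 3)
R_2 = 34.5 (n_2 = 5)
R_3 = 31 (n_3 = 5)
Step 3: H = 12/(N(N+1)) * sum(R_i^2/n_i) - 3(N+1)
     = 12/(13*14) * (25.5^2/3 + 34.5^2/5 + 31^2/5) - 3*14
     = 0.065934 * 647 - 42
     = 0.659341.
Step 4: Ties present; correction factor C = 1 - 36/(13^3 - 13) = 0.983516. Corrected H = 0.659341 / 0.983516 = 0.670391.
Step 5: Under H0, H ~ chi^2(2); p-value = 0.715198.
Step 6: alpha = 0.1. fail to reject H0.

H = 0.6704, df = 2, p = 0.715198, fail to reject H0.


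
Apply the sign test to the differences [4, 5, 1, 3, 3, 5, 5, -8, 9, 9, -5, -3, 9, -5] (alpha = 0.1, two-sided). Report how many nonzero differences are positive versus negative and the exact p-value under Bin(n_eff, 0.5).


Step 1: Discard zero differences. Original n = 14; n_eff = number of nonzero differences = 14.
Nonzero differences (with sign): +4, +5, +1, +3, +3, +5, +5, -8, +9, +9, -5, -3, +9, -5
Step 2: Count signs: positive = 10, negative = 4.
Step 3: Under H0: P(positive) = 0.5, so the number of positives S ~ Bin(14, 0.5).
Step 4: Two-sided exact p-value = sum of Bin(14,0.5) probabilities at or below the observed probability = 0.179565.
Step 5: alpha = 0.1. fail to reject H0.

n_eff = 14, pos = 10, neg = 4, p = 0.179565, fail to reject H0.


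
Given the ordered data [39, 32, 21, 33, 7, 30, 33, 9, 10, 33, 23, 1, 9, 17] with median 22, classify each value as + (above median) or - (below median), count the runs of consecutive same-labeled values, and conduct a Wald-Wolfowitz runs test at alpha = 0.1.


Step 1: Compute median = 22; label A = above, B = below.
Labels in order: AABABAABBAABBB  (n_A = 7, n_B = 7)
Step 2: Count runs R = 8.
Step 3: Under H0 (random ordering), E[R] = 2*n_A*n_B/(n_A+n_B) + 1 = 2*7*7/14 + 1 = 8.0000.
        Var[R] = 2*n_A*n_B*(2*n_A*n_B - n_A - n_B) / ((n_A+n_B)^2 * (n_A+n_B-1)) = 8232/2548 = 3.2308.
        SD[R] = 1.7974.
Step 4: R = E[R], so z = 0 with no continuity correction.
Step 5: Two-sided p-value via normal approximation = 2*(1 - Phi(|z|)) = 1.000000.
Step 6: alpha = 0.1. fail to reject H0.

R = 8, z = 0.0000, p = 1.000000, fail to reject H0.


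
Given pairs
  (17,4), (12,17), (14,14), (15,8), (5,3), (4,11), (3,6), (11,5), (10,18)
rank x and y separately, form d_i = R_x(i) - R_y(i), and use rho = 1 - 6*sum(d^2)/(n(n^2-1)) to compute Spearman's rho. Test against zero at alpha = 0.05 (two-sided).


Step 1: Rank x and y separately (midranks; no ties here).
rank(x): 17->9, 12->6, 14->7, 15->8, 5->3, 4->2, 3->1, 11->5, 10->4
rank(y): 4->2, 17->8, 14->7, 8->5, 3->1, 11->6, 6->4, 5->3, 18->9
Step 2: d_i = R_x(i) - R_y(i); compute d_i^2.
  (9-2)^2=49, (6-8)^2=4, (7-7)^2=0, (8-5)^2=9, (3-1)^2=4, (2-6)^2=16, (1-4)^2=9, (5-3)^2=4, (4-9)^2=25
sum(d^2) = 120.
Step 3: rho = 1 - 6*120 / (9*(9^2 - 1)) = 1 - 720/720 = 0.000000.
Step 4: Under H0, t = rho * sqrt((n-2)/(1-rho^2)) = 0.0000 ~ t(7).
Step 5: Two-sided p-value from the t-distribution with 7 df = 1.000000.
Step 6: alpha = 0.05. fail to reject H0.

rho = 0.0000, p = 1.000000, fail to reject H0 at alpha = 0.05.


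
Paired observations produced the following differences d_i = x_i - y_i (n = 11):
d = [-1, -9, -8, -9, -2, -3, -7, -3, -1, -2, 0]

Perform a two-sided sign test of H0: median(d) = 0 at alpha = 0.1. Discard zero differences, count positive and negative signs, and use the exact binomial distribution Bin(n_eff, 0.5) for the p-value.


Step 1: Discard zero differences. Original n = 11; n_eff = number of nonzero differences = 10.
Nonzero differences (with sign): -1, -9, -8, -9, -2, -3, -7, -3, -1, -2
Step 2: Count signs: positive = 0, negative = 10.
Step 3: Under H0: P(positive) = 0.5, so the number of positives S ~ Bin(10, 0.5).
Step 4: Two-sided exact p-value = sum of Bin(10,0.5) probabilities at or below the observed probability = 0.001953.
Step 5: alpha = 0.1. reject H0.

n_eff = 10, pos = 0, neg = 10, p = 0.001953, reject H0.


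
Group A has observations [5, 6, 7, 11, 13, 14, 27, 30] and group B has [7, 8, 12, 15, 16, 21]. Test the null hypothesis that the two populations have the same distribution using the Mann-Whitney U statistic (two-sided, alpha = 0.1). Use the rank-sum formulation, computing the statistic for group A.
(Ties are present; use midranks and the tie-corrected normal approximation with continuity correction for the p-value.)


Step 1: Combine and sort all 14 observations; assign midranks.
sorted (value, group): (5,X), (6,X), (7,X), (7,Y), (8,Y), (11,X), (12,Y), (13,X), (14,X), (15,Y), (16,Y), (21,Y), (27,X), (30,X)
ranks: 5->1, 6->2, 7->3.5, 7->3.5, 8->5, 11->6, 12->7, 13->8, 14->9, 15->10, 16->11, 21->12, 27->13, 30->14
Step 2: Rank sum for X: R1 = 1 + 2 + 3.5 + 6 + 8 + 9 + 13 + 14 = 56.5.
Step 3: U_X = R1 - n1(n1+1)/2 = 56.5 - 8*9/2 = 56.5 - 36 = 20.5.
       U_Y = n1*n2 - U_X = 48 - 20.5 = 27.5.
Step 4: Ties are present, so use the tie-corrected normal approximation (with continuity correction) for the p-value.
Step 5: p-value = 0.698220; compare to alpha = 0.1. fail to reject H0.

U_X = 20.5, p = 0.698220, fail to reject H0 at alpha = 0.1.


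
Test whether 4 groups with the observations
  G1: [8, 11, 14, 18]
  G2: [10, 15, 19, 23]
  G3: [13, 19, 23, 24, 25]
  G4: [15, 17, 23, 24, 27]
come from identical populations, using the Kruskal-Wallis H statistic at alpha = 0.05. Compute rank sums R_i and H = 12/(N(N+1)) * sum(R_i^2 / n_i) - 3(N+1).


Step 1: Combine all N = 18 observations and assign midranks.
sorted (value, group, rank): (8,G1,1), (10,G2,2), (11,G1,3), (13,G3,4), (14,G1,5), (15,G2,6.5), (15,G4,6.5), (17,G4,8), (18,G1,9), (19,G2,10.5), (19,G3,10.5), (23,G2,13), (23,G3,13), (23,G4,13), (24,G3,15.5), (24,G4,15.5), (25,G3,17), (27,G4,18)
Step 2: Sum ranks within each group.
R_1 = 18 (n_1 = 4)
R_2 = 32 (n_2 = 4)
R_3 = 60 (n_3 = 5)
R_4 = 61 (n_4 = 5)
Step 3: H = 12/(N(N+1)) * sum(R_i^2/n_i) - 3(N+1)
     = 12/(18*19) * (18^2/4 + 32^2/4 + 60^2/5 + 61^2/5) - 3*19
     = 0.035088 * 1801.2 - 57
     = 6.200000.
Step 4: Ties present; correction factor C = 1 - 42/(18^3 - 18) = 0.992776. Corrected H = 6.200000 / 0.992776 = 6.245114.
Step 5: Under H0, H ~ chi^2(3); p-value = 0.100275.
Step 6: alpha = 0.05. fail to reject H0.

H = 6.2451, df = 3, p = 0.100275, fail to reject H0.


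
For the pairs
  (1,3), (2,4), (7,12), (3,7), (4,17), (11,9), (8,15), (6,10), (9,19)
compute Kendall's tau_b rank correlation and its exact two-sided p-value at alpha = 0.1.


Step 1: Enumerate the 36 unordered pairs (i,j) with i<j and classify each by sign(x_j-x_i) * sign(y_j-y_i).
  (1,2):dx=+1,dy=+1->C; (1,3):dx=+6,dy=+9->C; (1,4):dx=+2,dy=+4->C; (1,5):dx=+3,dy=+14->C
  (1,6):dx=+10,dy=+6->C; (1,7):dx=+7,dy=+12->C; (1,8):dx=+5,dy=+7->C; (1,9):dx=+8,dy=+16->C
  (2,3):dx=+5,dy=+8->C; (2,4):dx=+1,dy=+3->C; (2,5):dx=+2,dy=+13->C; (2,6):dx=+9,dy=+5->C
  (2,7):dx=+6,dy=+11->C; (2,8):dx=+4,dy=+6->C; (2,9):dx=+7,dy=+15->C; (3,4):dx=-4,dy=-5->C
  (3,5):dx=-3,dy=+5->D; (3,6):dx=+4,dy=-3->D; (3,7):dx=+1,dy=+3->C; (3,8):dx=-1,dy=-2->C
  (3,9):dx=+2,dy=+7->C; (4,5):dx=+1,dy=+10->C; (4,6):dx=+8,dy=+2->C; (4,7):dx=+5,dy=+8->C
  (4,8):dx=+3,dy=+3->C; (4,9):dx=+6,dy=+12->C; (5,6):dx=+7,dy=-8->D; (5,7):dx=+4,dy=-2->D
  (5,8):dx=+2,dy=-7->D; (5,9):dx=+5,dy=+2->C; (6,7):dx=-3,dy=+6->D; (6,8):dx=-5,dy=+1->D
  (6,9):dx=-2,dy=+10->D; (7,8):dx=-2,dy=-5->C; (7,9):dx=+1,dy=+4->C; (8,9):dx=+3,dy=+9->C
Step 2: C = 28, D = 8, total pairs = 36.
Step 3: tau = (C - D)/(n(n-1)/2) = (28 - 8)/36 = 0.555556.
Step 4: Exact two-sided p-value (enumerate n! = 362880 permutations of y under H0): p = 0.044615.
Step 5: alpha = 0.1. reject H0.

tau_b = 0.5556 (C=28, D=8), p = 0.044615, reject H0.


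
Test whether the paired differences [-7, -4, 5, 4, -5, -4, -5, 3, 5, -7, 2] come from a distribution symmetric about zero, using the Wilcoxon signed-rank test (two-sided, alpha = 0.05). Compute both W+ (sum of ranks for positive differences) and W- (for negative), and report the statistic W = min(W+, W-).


Step 1: Drop any zero differences (none here) and take |d_i|.
|d| = [7, 4, 5, 4, 5, 4, 5, 3, 5, 7, 2]
Step 2: Midrank |d_i| (ties get averaged ranks).
ranks: |7|->10.5, |4|->4, |5|->7.5, |4|->4, |5|->7.5, |4|->4, |5|->7.5, |3|->2, |5|->7.5, |7|->10.5, |2|->1
Step 3: Attach original signs; sum ranks with positive sign and with negative sign.
W+ = 7.5 + 4 + 2 + 7.5 + 1 = 22
W- = 10.5 + 4 + 7.5 + 4 + 7.5 + 10.5 = 44
(Check: W+ + W- = 66 should equal n(n+1)/2 = 66.)
Step 4: Test statistic W = min(W+, W-) = 22.
Step 5: Ties in |d|, so use the tie-corrected normal approximation.
        E[W] = n(n+1)/4 = 11*12/4 = 33.
        Tie groups: |d|=4 (t=3), |d|=5 (t=4), |d|=7 (t=2); sum(t^3 - t) = 90.
        Var[W] = n(n+1)(2n+1)/24 - sum(t^3-t)/48 = 3036/24 - 90/48 = 124.625.
        z = (W - E[W]) / sqrt(Var[W]) = (22 - 33) / 11.1636 = -0.9853.
        Two-sided p = 2*Phi(z) = 0.324453.
Step 6: alpha = 0.05. fail to reject H0.

W+ = 22, W- = 44, W = min = 22, p = 0.324453, fail to reject H0.


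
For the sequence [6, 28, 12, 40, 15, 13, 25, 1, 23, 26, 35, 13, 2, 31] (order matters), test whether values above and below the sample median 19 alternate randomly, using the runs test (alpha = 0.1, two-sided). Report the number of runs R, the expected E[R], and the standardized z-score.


Step 1: Compute median = 19; label A = above, B = below.
Labels in order: BABABBABAAABBA  (n_A = 7, n_B = 7)
Step 2: Count runs R = 10.
Step 3: Under H0 (random ordering), E[R] = 2*n_A*n_B/(n_A+n_B) + 1 = 2*7*7/14 + 1 = 8.0000.
        Var[R] = 2*n_A*n_B*(2*n_A*n_B - n_A - n_B) / ((n_A+n_B)^2 * (n_A+n_B-1)) = 8232/2548 = 3.2308.
        SD[R] = 1.7974.
Step 4: Continuity-corrected z = (R - 0.5 - E[R]) / SD[R] = (10 - 0.5 - 8.0000) / 1.7974 = 0.8345.
Step 5: Two-sided p-value via normal approximation = 2*(1 - Phi(|z|)) = 0.403986.
Step 6: alpha = 0.1. fail to reject H0.

R = 10, z = 0.8345, p = 0.403986, fail to reject H0.


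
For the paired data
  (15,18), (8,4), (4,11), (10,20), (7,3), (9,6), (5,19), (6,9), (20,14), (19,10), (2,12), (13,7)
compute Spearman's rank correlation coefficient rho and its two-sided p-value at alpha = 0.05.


Step 1: Rank x and y separately (midranks; no ties here).
rank(x): 15->10, 8->6, 4->2, 10->8, 7->5, 9->7, 5->3, 6->4, 20->12, 19->11, 2->1, 13->9
rank(y): 18->10, 4->2, 11->7, 20->12, 3->1, 6->3, 19->11, 9->5, 14->9, 10->6, 12->8, 7->4
Step 2: d_i = R_x(i) - R_y(i); compute d_i^2.
  (10-10)^2=0, (6-2)^2=16, (2-7)^2=25, (8-12)^2=16, (5-1)^2=16, (7-3)^2=16, (3-11)^2=64, (4-5)^2=1, (12-9)^2=9, (11-6)^2=25, (1-8)^2=49, (9-4)^2=25
sum(d^2) = 262.
Step 3: rho = 1 - 6*262 / (12*(12^2 - 1)) = 1 - 1572/1716 = 0.083916.
Step 4: Under H0, t = rho * sqrt((n-2)/(1-rho^2)) = 0.2663 ~ t(10).
Step 5: Two-sided p-value from the t-distribution with 10 df = 0.795415.
Step 6: alpha = 0.05. fail to reject H0.

rho = 0.0839, p = 0.795415, fail to reject H0 at alpha = 0.05.


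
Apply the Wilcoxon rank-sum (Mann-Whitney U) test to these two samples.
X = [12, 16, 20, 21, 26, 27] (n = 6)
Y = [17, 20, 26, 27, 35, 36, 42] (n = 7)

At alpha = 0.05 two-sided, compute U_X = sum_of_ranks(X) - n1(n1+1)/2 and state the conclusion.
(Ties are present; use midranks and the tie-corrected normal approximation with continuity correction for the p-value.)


Step 1: Combine and sort all 13 observations; assign midranks.
sorted (value, group): (12,X), (16,X), (17,Y), (20,X), (20,Y), (21,X), (26,X), (26,Y), (27,X), (27,Y), (35,Y), (36,Y), (42,Y)
ranks: 12->1, 16->2, 17->3, 20->4.5, 20->4.5, 21->6, 26->7.5, 26->7.5, 27->9.5, 27->9.5, 35->11, 36->12, 42->13
Step 2: Rank sum for X: R1 = 1 + 2 + 4.5 + 6 + 7.5 + 9.5 = 30.5.
Step 3: U_X = R1 - n1(n1+1)/2 = 30.5 - 6*7/2 = 30.5 - 21 = 9.5.
       U_Y = n1*n2 - U_X = 42 - 9.5 = 32.5.
Step 4: Ties are present, so use the tie-corrected normal approximation (with continuity correction) for the p-value.
Step 5: p-value = 0.114578; compare to alpha = 0.05. fail to reject H0.

U_X = 9.5, p = 0.114578, fail to reject H0 at alpha = 0.05.


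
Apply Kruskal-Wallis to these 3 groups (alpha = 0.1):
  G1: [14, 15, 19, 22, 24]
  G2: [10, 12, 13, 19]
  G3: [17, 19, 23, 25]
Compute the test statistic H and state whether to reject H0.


Step 1: Combine all N = 13 observations and assign midranks.
sorted (value, group, rank): (10,G2,1), (12,G2,2), (13,G2,3), (14,G1,4), (15,G1,5), (17,G3,6), (19,G1,8), (19,G2,8), (19,G3,8), (22,G1,10), (23,G3,11), (24,G1,12), (25,G3,13)
Step 2: Sum ranks within each group.
R_1 = 39 (n_1 = 5)
R_2 = 14 (n_2 = 4)
R_3 = 38 (n_3 = 4)
Step 3: H = 12/(N(N+1)) * sum(R_i^2/n_i) - 3(N+1)
     = 12/(13*14) * (39^2/5 + 14^2/4 + 38^2/4) - 3*14
     = 0.065934 * 714.2 - 42
     = 5.090110.
Step 4: Ties present; correction factor C = 1 - 24/(13^3 - 13) = 0.989011. Corrected H = 5.090110 / 0.989011 = 5.146667.
Step 5: Under H0, H ~ chi^2(2); p-value = 0.076281.
Step 6: alpha = 0.1. reject H0.

H = 5.1467, df = 2, p = 0.076281, reject H0.


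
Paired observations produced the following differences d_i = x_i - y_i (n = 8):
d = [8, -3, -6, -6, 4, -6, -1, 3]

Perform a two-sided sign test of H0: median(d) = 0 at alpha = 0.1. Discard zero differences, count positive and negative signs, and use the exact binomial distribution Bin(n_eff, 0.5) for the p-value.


Step 1: Discard zero differences. Original n = 8; n_eff = number of nonzero differences = 8.
Nonzero differences (with sign): +8, -3, -6, -6, +4, -6, -1, +3
Step 2: Count signs: positive = 3, negative = 5.
Step 3: Under H0: P(positive) = 0.5, so the number of positives S ~ Bin(8, 0.5).
Step 4: Two-sided exact p-value = sum of Bin(8,0.5) probabilities at or below the observed probability = 0.726562.
Step 5: alpha = 0.1. fail to reject H0.

n_eff = 8, pos = 3, neg = 5, p = 0.726562, fail to reject H0.


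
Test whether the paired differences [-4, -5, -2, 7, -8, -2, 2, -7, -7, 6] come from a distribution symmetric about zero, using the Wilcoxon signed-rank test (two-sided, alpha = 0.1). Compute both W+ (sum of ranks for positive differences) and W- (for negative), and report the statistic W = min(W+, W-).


Step 1: Drop any zero differences (none here) and take |d_i|.
|d| = [4, 5, 2, 7, 8, 2, 2, 7, 7, 6]
Step 2: Midrank |d_i| (ties get averaged ranks).
ranks: |4|->4, |5|->5, |2|->2, |7|->8, |8|->10, |2|->2, |2|->2, |7|->8, |7|->8, |6|->6
Step 3: Attach original signs; sum ranks with positive sign and with negative sign.
W+ = 8 + 2 + 6 = 16
W- = 4 + 5 + 2 + 10 + 2 + 8 + 8 = 39
(Check: W+ + W- = 55 should equal n(n+1)/2 = 55.)
Step 4: Test statistic W = min(W+, W-) = 16.
Step 5: Ties in |d|, so use the tie-corrected normal approximation.
        E[W] = n(n+1)/4 = 10*11/4 = 27.5.
        Tie groups: |d|=2 (t=3), |d|=7 (t=3); sum(t^3 - t) = 48.
        Var[W] = n(n+1)(2n+1)/24 - sum(t^3-t)/48 = 2310/24 - 48/48 = 95.25.
        z = (W - E[W]) / sqrt(Var[W]) = (16 - 27.5) / 9.7596 = -1.1783.
        Two-sided p = 2*Phi(z) = 0.238667.
Step 6: alpha = 0.1. fail to reject H0.

W+ = 16, W- = 39, W = min = 16, p = 0.238667, fail to reject H0.


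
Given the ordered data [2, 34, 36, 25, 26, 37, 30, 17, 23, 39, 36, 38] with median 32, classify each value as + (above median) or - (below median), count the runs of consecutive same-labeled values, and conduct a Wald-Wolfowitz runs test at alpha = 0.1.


Step 1: Compute median = 32; label A = above, B = below.
Labels in order: BAABBABBBAAA  (n_A = 6, n_B = 6)
Step 2: Count runs R = 6.
Step 3: Under H0 (random ordering), E[R] = 2*n_A*n_B/(n_A+n_B) + 1 = 2*6*6/12 + 1 = 7.0000.
        Var[R] = 2*n_A*n_B*(2*n_A*n_B - n_A - n_B) / ((n_A+n_B)^2 * (n_A+n_B-1)) = 4320/1584 = 2.7273.
        SD[R] = 1.6514.
Step 4: Continuity-corrected z = (R + 0.5 - E[R]) / SD[R] = (6 + 0.5 - 7.0000) / 1.6514 = -0.3028.
Step 5: Two-sided p-value via normal approximation = 2*(1 - Phi(|z|)) = 0.762069.
Step 6: alpha = 0.1. fail to reject H0.

R = 6, z = -0.3028, p = 0.762069, fail to reject H0.


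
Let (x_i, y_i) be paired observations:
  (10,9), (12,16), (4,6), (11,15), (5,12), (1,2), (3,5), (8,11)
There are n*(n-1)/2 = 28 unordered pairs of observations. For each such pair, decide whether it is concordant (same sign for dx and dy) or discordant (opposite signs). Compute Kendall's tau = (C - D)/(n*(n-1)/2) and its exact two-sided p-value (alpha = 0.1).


Step 1: Enumerate the 28 unordered pairs (i,j) with i<j and classify each by sign(x_j-x_i) * sign(y_j-y_i).
  (1,2):dx=+2,dy=+7->C; (1,3):dx=-6,dy=-3->C; (1,4):dx=+1,dy=+6->C; (1,5):dx=-5,dy=+3->D
  (1,6):dx=-9,dy=-7->C; (1,7):dx=-7,dy=-4->C; (1,8):dx=-2,dy=+2->D; (2,3):dx=-8,dy=-10->C
  (2,4):dx=-1,dy=-1->C; (2,5):dx=-7,dy=-4->C; (2,6):dx=-11,dy=-14->C; (2,7):dx=-9,dy=-11->C
  (2,8):dx=-4,dy=-5->C; (3,4):dx=+7,dy=+9->C; (3,5):dx=+1,dy=+6->C; (3,6):dx=-3,dy=-4->C
  (3,7):dx=-1,dy=-1->C; (3,8):dx=+4,dy=+5->C; (4,5):dx=-6,dy=-3->C; (4,6):dx=-10,dy=-13->C
  (4,7):dx=-8,dy=-10->C; (4,8):dx=-3,dy=-4->C; (5,6):dx=-4,dy=-10->C; (5,7):dx=-2,dy=-7->C
  (5,8):dx=+3,dy=-1->D; (6,7):dx=+2,dy=+3->C; (6,8):dx=+7,dy=+9->C; (7,8):dx=+5,dy=+6->C
Step 2: C = 25, D = 3, total pairs = 28.
Step 3: tau = (C - D)/(n(n-1)/2) = (25 - 3)/28 = 0.785714.
Step 4: Exact two-sided p-value (enumerate n! = 40320 permutations of y under H0): p = 0.005506.
Step 5: alpha = 0.1. reject H0.

tau_b = 0.7857 (C=25, D=3), p = 0.005506, reject H0.


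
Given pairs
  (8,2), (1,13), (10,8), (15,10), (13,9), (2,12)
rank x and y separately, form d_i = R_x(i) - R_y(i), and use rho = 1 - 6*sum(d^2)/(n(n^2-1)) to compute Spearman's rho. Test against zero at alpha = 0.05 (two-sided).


Step 1: Rank x and y separately (midranks; no ties here).
rank(x): 8->3, 1->1, 10->4, 15->6, 13->5, 2->2
rank(y): 2->1, 13->6, 8->2, 10->4, 9->3, 12->5
Step 2: d_i = R_x(i) - R_y(i); compute d_i^2.
  (3-1)^2=4, (1-6)^2=25, (4-2)^2=4, (6-4)^2=4, (5-3)^2=4, (2-5)^2=9
sum(d^2) = 50.
Step 3: rho = 1 - 6*50 / (6*(6^2 - 1)) = 1 - 300/210 = -0.428571.
Step 4: Under H0, t = rho * sqrt((n-2)/(1-rho^2)) = -0.9487 ~ t(4).
Step 5: Two-sided p-value from the t-distribution with 4 df = 0.396501.
Step 6: alpha = 0.05. fail to reject H0.

rho = -0.4286, p = 0.396501, fail to reject H0 at alpha = 0.05.


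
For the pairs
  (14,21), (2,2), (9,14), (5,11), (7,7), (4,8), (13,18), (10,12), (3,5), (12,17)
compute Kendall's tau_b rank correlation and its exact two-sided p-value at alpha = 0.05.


Step 1: Enumerate the 45 unordered pairs (i,j) with i<j and classify each by sign(x_j-x_i) * sign(y_j-y_i).
  (1,2):dx=-12,dy=-19->C; (1,3):dx=-5,dy=-7->C; (1,4):dx=-9,dy=-10->C; (1,5):dx=-7,dy=-14->C
  (1,6):dx=-10,dy=-13->C; (1,7):dx=-1,dy=-3->C; (1,8):dx=-4,dy=-9->C; (1,9):dx=-11,dy=-16->C
  (1,10):dx=-2,dy=-4->C; (2,3):dx=+7,dy=+12->C; (2,4):dx=+3,dy=+9->C; (2,5):dx=+5,dy=+5->C
  (2,6):dx=+2,dy=+6->C; (2,7):dx=+11,dy=+16->C; (2,8):dx=+8,dy=+10->C; (2,9):dx=+1,dy=+3->C
  (2,10):dx=+10,dy=+15->C; (3,4):dx=-4,dy=-3->C; (3,5):dx=-2,dy=-7->C; (3,6):dx=-5,dy=-6->C
  (3,7):dx=+4,dy=+4->C; (3,8):dx=+1,dy=-2->D; (3,9):dx=-6,dy=-9->C; (3,10):dx=+3,dy=+3->C
  (4,5):dx=+2,dy=-4->D; (4,6):dx=-1,dy=-3->C; (4,7):dx=+8,dy=+7->C; (4,8):dx=+5,dy=+1->C
  (4,9):dx=-2,dy=-6->C; (4,10):dx=+7,dy=+6->C; (5,6):dx=-3,dy=+1->D; (5,7):dx=+6,dy=+11->C
  (5,8):dx=+3,dy=+5->C; (5,9):dx=-4,dy=-2->C; (5,10):dx=+5,dy=+10->C; (6,7):dx=+9,dy=+10->C
  (6,8):dx=+6,dy=+4->C; (6,9):dx=-1,dy=-3->C; (6,10):dx=+8,dy=+9->C; (7,8):dx=-3,dy=-6->C
  (7,9):dx=-10,dy=-13->C; (7,10):dx=-1,dy=-1->C; (8,9):dx=-7,dy=-7->C; (8,10):dx=+2,dy=+5->C
  (9,10):dx=+9,dy=+12->C
Step 2: C = 42, D = 3, total pairs = 45.
Step 3: tau = (C - D)/(n(n-1)/2) = (42 - 3)/45 = 0.866667.
Step 4: Exact two-sided p-value (enumerate n! = 3628800 permutations of y under H0): p = 0.000115.
Step 5: alpha = 0.05. reject H0.

tau_b = 0.8667 (C=42, D=3), p = 0.000115, reject H0.


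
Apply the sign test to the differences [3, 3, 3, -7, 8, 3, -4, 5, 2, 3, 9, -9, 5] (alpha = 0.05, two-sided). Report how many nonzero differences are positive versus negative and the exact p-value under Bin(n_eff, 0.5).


Step 1: Discard zero differences. Original n = 13; n_eff = number of nonzero differences = 13.
Nonzero differences (with sign): +3, +3, +3, -7, +8, +3, -4, +5, +2, +3, +9, -9, +5
Step 2: Count signs: positive = 10, negative = 3.
Step 3: Under H0: P(positive) = 0.5, so the number of positives S ~ Bin(13, 0.5).
Step 4: Two-sided exact p-value = sum of Bin(13,0.5) probabilities at or below the observed probability = 0.092285.
Step 5: alpha = 0.05. fail to reject H0.

n_eff = 13, pos = 10, neg = 3, p = 0.092285, fail to reject H0.


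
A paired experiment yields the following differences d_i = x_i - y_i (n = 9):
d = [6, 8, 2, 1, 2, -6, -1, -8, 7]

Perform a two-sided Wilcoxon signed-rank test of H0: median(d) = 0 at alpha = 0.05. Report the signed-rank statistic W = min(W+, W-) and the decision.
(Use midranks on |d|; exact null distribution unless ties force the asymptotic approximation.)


Step 1: Drop any zero differences (none here) and take |d_i|.
|d| = [6, 8, 2, 1, 2, 6, 1, 8, 7]
Step 2: Midrank |d_i| (ties get averaged ranks).
ranks: |6|->5.5, |8|->8.5, |2|->3.5, |1|->1.5, |2|->3.5, |6|->5.5, |1|->1.5, |8|->8.5, |7|->7
Step 3: Attach original signs; sum ranks with positive sign and with negative sign.
W+ = 5.5 + 8.5 + 3.5 + 1.5 + 3.5 + 7 = 29.5
W- = 5.5 + 1.5 + 8.5 = 15.5
(Check: W+ + W- = 45 should equal n(n+1)/2 = 45.)
Step 4: Test statistic W = min(W+, W-) = 15.5.
Step 5: Ties in |d|, so use the tie-corrected normal approximation.
        E[W] = n(n+1)/4 = 9*10/4 = 22.5.
        Tie groups: |d|=1 (t=2), |d|=2 (t=2), |d|=6 (t=2), |d|=8 (t=2); sum(t^3 - t) = 24.
        Var[W] = n(n+1)(2n+1)/24 - sum(t^3-t)/48 = 1710/24 - 24/48 = 70.75.
        z = (W - E[W]) / sqrt(Var[W]) = (15.5 - 22.5) / 8.4113 = -0.8322.
        Two-sided p = 2*Phi(z) = 0.405288.
Step 6: alpha = 0.05. fail to reject H0.

W+ = 29.5, W- = 15.5, W = min = 15.5, p = 0.405288, fail to reject H0.


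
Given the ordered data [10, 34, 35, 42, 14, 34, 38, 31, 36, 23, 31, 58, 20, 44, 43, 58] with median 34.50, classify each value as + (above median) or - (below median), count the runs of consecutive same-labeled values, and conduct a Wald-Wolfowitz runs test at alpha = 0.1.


Step 1: Compute median = 34.50; label A = above, B = below.
Labels in order: BBAABBABABBABAAA  (n_A = 8, n_B = 8)
Step 2: Count runs R = 10.
Step 3: Under H0 (random ordering), E[R] = 2*n_A*n_B/(n_A+n_B) + 1 = 2*8*8/16 + 1 = 9.0000.
        Var[R] = 2*n_A*n_B*(2*n_A*n_B - n_A - n_B) / ((n_A+n_B)^2 * (n_A+n_B-1)) = 14336/3840 = 3.7333.
        SD[R] = 1.9322.
Step 4: Continuity-corrected z = (R - 0.5 - E[R]) / SD[R] = (10 - 0.5 - 9.0000) / 1.9322 = 0.2588.
Step 5: Two-sided p-value via normal approximation = 2*(1 - Phi(|z|)) = 0.795809.
Step 6: alpha = 0.1. fail to reject H0.

R = 10, z = 0.2588, p = 0.795809, fail to reject H0.


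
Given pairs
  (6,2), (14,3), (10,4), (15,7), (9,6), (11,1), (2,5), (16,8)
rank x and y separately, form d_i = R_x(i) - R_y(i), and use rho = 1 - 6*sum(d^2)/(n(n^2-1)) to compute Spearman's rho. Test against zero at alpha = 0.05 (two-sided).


Step 1: Rank x and y separately (midranks; no ties here).
rank(x): 6->2, 14->6, 10->4, 15->7, 9->3, 11->5, 2->1, 16->8
rank(y): 2->2, 3->3, 4->4, 7->7, 6->6, 1->1, 5->5, 8->8
Step 2: d_i = R_x(i) - R_y(i); compute d_i^2.
  (2-2)^2=0, (6-3)^2=9, (4-4)^2=0, (7-7)^2=0, (3-6)^2=9, (5-1)^2=16, (1-5)^2=16, (8-8)^2=0
sum(d^2) = 50.
Step 3: rho = 1 - 6*50 / (8*(8^2 - 1)) = 1 - 300/504 = 0.404762.
Step 4: Under H0, t = rho * sqrt((n-2)/(1-rho^2)) = 1.0842 ~ t(6).
Step 5: Two-sided p-value from the t-distribution with 6 df = 0.319889.
Step 6: alpha = 0.05. fail to reject H0.

rho = 0.4048, p = 0.319889, fail to reject H0 at alpha = 0.05.


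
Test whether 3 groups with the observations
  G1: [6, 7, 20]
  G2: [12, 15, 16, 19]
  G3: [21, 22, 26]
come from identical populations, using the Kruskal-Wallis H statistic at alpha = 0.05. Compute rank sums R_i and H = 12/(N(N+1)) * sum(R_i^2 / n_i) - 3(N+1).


Step 1: Combine all N = 10 observations and assign midranks.
sorted (value, group, rank): (6,G1,1), (7,G1,2), (12,G2,3), (15,G2,4), (16,G2,5), (19,G2,6), (20,G1,7), (21,G3,8), (22,G3,9), (26,G3,10)
Step 2: Sum ranks within each group.
R_1 = 10 (n_1 = 3)
R_2 = 18 (n_2 = 4)
R_3 = 27 (n_3 = 3)
Step 3: H = 12/(N(N+1)) * sum(R_i^2/n_i) - 3(N+1)
     = 12/(10*11) * (10^2/3 + 18^2/4 + 27^2/3) - 3*11
     = 0.109091 * 357.333 - 33
     = 5.981818.
Step 4: No ties, so H is used without correction.
Step 5: Under H0, H ~ chi^2(2); p-value = 0.050242.
Step 6: alpha = 0.05. fail to reject H0.

H = 5.9818, df = 2, p = 0.050242, fail to reject H0.


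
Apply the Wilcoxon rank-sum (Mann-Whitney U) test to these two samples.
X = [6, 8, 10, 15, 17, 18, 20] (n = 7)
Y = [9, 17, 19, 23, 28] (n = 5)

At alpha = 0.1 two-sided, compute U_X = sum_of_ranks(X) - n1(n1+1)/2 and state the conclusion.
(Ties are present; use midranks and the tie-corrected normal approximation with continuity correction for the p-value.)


Step 1: Combine and sort all 12 observations; assign midranks.
sorted (value, group): (6,X), (8,X), (9,Y), (10,X), (15,X), (17,X), (17,Y), (18,X), (19,Y), (20,X), (23,Y), (28,Y)
ranks: 6->1, 8->2, 9->3, 10->4, 15->5, 17->6.5, 17->6.5, 18->8, 19->9, 20->10, 23->11, 28->12
Step 2: Rank sum for X: R1 = 1 + 2 + 4 + 5 + 6.5 + 8 + 10 = 36.5.
Step 3: U_X = R1 - n1(n1+1)/2 = 36.5 - 7*8/2 = 36.5 - 28 = 8.5.
       U_Y = n1*n2 - U_X = 35 - 8.5 = 26.5.
Step 4: Ties are present, so use the tie-corrected normal approximation (with continuity correction) for the p-value.
Step 5: p-value = 0.166721; compare to alpha = 0.1. fail to reject H0.

U_X = 8.5, p = 0.166721, fail to reject H0 at alpha = 0.1.


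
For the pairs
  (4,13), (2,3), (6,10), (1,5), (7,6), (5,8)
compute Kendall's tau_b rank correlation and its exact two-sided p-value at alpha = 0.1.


Step 1: Enumerate the 15 unordered pairs (i,j) with i<j and classify each by sign(x_j-x_i) * sign(y_j-y_i).
  (1,2):dx=-2,dy=-10->C; (1,3):dx=+2,dy=-3->D; (1,4):dx=-3,dy=-8->C; (1,5):dx=+3,dy=-7->D
  (1,6):dx=+1,dy=-5->D; (2,3):dx=+4,dy=+7->C; (2,4):dx=-1,dy=+2->D; (2,5):dx=+5,dy=+3->C
  (2,6):dx=+3,dy=+5->C; (3,4):dx=-5,dy=-5->C; (3,5):dx=+1,dy=-4->D; (3,6):dx=-1,dy=-2->C
  (4,5):dx=+6,dy=+1->C; (4,6):dx=+4,dy=+3->C; (5,6):dx=-2,dy=+2->D
Step 2: C = 9, D = 6, total pairs = 15.
Step 3: tau = (C - D)/(n(n-1)/2) = (9 - 6)/15 = 0.200000.
Step 4: Exact two-sided p-value (enumerate n! = 720 permutations of y under H0): p = 0.719444.
Step 5: alpha = 0.1. fail to reject H0.

tau_b = 0.2000 (C=9, D=6), p = 0.719444, fail to reject H0.


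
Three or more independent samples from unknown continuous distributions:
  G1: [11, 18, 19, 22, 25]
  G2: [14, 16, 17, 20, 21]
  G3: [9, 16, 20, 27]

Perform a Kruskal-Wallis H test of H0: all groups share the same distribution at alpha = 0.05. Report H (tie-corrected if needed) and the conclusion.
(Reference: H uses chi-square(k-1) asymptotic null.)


Step 1: Combine all N = 14 observations and assign midranks.
sorted (value, group, rank): (9,G3,1), (11,G1,2), (14,G2,3), (16,G2,4.5), (16,G3,4.5), (17,G2,6), (18,G1,7), (19,G1,8), (20,G2,9.5), (20,G3,9.5), (21,G2,11), (22,G1,12), (25,G1,13), (27,G3,14)
Step 2: Sum ranks within each group.
R_1 = 42 (n_1 = 5)
R_2 = 34 (n_2 = 5)
R_3 = 29 (n_3 = 4)
Step 3: H = 12/(N(N+1)) * sum(R_i^2/n_i) - 3(N+1)
     = 12/(14*15) * (42^2/5 + 34^2/5 + 29^2/4) - 3*15
     = 0.057143 * 794.25 - 45
     = 0.385714.
Step 4: Ties present; correction factor C = 1 - 12/(14^3 - 14) = 0.995604. Corrected H = 0.385714 / 0.995604 = 0.387417.
Step 5: Under H0, H ~ chi^2(2); p-value = 0.823898.
Step 6: alpha = 0.05. fail to reject H0.

H = 0.3874, df = 2, p = 0.823898, fail to reject H0.


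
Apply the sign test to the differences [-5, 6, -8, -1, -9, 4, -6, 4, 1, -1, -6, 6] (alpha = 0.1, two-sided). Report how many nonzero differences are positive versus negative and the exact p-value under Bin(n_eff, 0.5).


Step 1: Discard zero differences. Original n = 12; n_eff = number of nonzero differences = 12.
Nonzero differences (with sign): -5, +6, -8, -1, -9, +4, -6, +4, +1, -1, -6, +6
Step 2: Count signs: positive = 5, negative = 7.
Step 3: Under H0: P(positive) = 0.5, so the number of positives S ~ Bin(12, 0.5).
Step 4: Two-sided exact p-value = sum of Bin(12,0.5) probabilities at or below the observed probability = 0.774414.
Step 5: alpha = 0.1. fail to reject H0.

n_eff = 12, pos = 5, neg = 7, p = 0.774414, fail to reject H0.


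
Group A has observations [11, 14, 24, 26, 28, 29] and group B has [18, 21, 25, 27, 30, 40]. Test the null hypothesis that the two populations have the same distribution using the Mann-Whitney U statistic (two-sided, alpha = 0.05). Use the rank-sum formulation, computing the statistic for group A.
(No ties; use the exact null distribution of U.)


Step 1: Combine and sort all 12 observations; assign midranks.
sorted (value, group): (11,X), (14,X), (18,Y), (21,Y), (24,X), (25,Y), (26,X), (27,Y), (28,X), (29,X), (30,Y), (40,Y)
ranks: 11->1, 14->2, 18->3, 21->4, 24->5, 25->6, 26->7, 27->8, 28->9, 29->10, 30->11, 40->12
Step 2: Rank sum for X: R1 = 1 + 2 + 5 + 7 + 9 + 10 = 34.
Step 3: U_X = R1 - n1(n1+1)/2 = 34 - 6*7/2 = 34 - 21 = 13.
       U_Y = n1*n2 - U_X = 36 - 13 = 23.
Step 4: No ties, so the exact null distribution of U (based on enumerating the C(12,6) = 924 equally likely rank assignments) gives the two-sided p-value.
Step 5: p-value = 0.484848; compare to alpha = 0.05. fail to reject H0.

U_X = 13, p = 0.484848, fail to reject H0 at alpha = 0.05.


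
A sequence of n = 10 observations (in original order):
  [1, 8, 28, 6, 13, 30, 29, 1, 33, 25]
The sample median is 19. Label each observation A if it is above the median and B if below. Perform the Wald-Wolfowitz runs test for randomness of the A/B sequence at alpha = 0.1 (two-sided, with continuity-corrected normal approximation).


Step 1: Compute median = 19; label A = above, B = below.
Labels in order: BBABBAABAA  (n_A = 5, n_B = 5)
Step 2: Count runs R = 6.
Step 3: Under H0 (random ordering), E[R] = 2*n_A*n_B/(n_A+n_B) + 1 = 2*5*5/10 + 1 = 6.0000.
        Var[R] = 2*n_A*n_B*(2*n_A*n_B - n_A - n_B) / ((n_A+n_B)^2 * (n_A+n_B-1)) = 2000/900 = 2.2222.
        SD[R] = 1.4907.
Step 4: R = E[R], so z = 0 with no continuity correction.
Step 5: Two-sided p-value via normal approximation = 2*(1 - Phi(|z|)) = 1.000000.
Step 6: alpha = 0.1. fail to reject H0.

R = 6, z = 0.0000, p = 1.000000, fail to reject H0.
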